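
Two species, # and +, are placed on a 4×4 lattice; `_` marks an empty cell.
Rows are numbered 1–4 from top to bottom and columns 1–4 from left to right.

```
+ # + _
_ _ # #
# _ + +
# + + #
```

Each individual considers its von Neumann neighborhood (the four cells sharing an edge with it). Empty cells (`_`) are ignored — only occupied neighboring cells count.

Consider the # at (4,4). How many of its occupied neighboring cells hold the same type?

Occupied neighbors of (4,4): (3,4)=+, (4,3)=+.
Same type (#): 0 of 2.

0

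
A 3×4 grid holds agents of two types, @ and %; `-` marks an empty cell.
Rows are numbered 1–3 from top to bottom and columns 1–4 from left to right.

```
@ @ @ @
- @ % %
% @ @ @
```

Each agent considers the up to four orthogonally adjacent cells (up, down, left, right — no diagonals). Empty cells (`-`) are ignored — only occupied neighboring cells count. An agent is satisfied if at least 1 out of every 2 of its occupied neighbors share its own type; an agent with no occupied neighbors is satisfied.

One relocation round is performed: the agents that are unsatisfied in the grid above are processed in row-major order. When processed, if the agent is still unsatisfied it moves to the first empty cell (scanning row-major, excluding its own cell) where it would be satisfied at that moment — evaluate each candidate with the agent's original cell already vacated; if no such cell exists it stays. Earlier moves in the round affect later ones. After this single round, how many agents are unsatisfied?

3

Initially unsatisfied (in order): (2,3), (2,4), (3,1).
  (2,3): no empty cell satisfies it; stays.
  (2,4): no empty cell satisfies it; stays.
  (3,1): no empty cell satisfies it; stays.
Resulting grid:
@ @ @ @
- @ % %
% @ @ @
Unsatisfied now: (2,3), (2,4), (3,1).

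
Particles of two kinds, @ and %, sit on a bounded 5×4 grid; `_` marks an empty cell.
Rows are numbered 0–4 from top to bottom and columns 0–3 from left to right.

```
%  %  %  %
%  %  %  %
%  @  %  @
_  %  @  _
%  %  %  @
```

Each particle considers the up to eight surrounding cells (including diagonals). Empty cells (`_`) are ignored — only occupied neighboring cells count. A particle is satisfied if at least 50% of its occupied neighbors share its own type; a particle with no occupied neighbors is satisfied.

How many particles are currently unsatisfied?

3

(0,0)% 3/3 ok
(0,1)% 5/5 ok
(0,2)% 5/5 ok
(0,3)% 3/3 ok
(1,0)% 4/5 ok
(1,1)% 7/8 ok
(1,2)% 6/8 ok
(1,3)% 4/5 ok
(2,0)% 3/4 ok
(2,1)@ 1/7 unhappy
(2,2)% 4/7 ok
(2,3)@ 1/4 unhappy
(3,1)% 5/7 ok
(3,2)@ 3/7 unhappy
(4,0)% 2/2 ok
(4,1)% 3/4 ok
(4,2)% 2/4 ok
(4,3)@ 1/2 ok
Unsatisfied: (2,1), (2,3), (3,2) — 3 in total.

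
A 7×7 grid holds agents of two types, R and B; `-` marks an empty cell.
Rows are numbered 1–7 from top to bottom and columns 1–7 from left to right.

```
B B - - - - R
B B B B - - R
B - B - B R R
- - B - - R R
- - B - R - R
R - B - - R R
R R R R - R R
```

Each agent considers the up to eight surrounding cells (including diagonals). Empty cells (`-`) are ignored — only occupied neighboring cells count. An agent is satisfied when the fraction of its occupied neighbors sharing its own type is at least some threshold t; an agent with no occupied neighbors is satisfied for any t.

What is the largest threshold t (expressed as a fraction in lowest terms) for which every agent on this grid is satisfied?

Row 1: (1,1)B 3/3 · (1,2)B 4/4 · (1,7)R 1/1
Row 2: (2,1)B 4/4 · (2,2)B 6/6 · (2,3)B 4/4 · (2,4)B 3/3 · (2,7)R 3/3
Row 3: (3,1)B 2/2 · (3,3)B 4/4 · (3,5)B 1/3 · (3,6)R 4/5 · (3,7)R 4/4
Row 4: (4,3)B 2/2 · (4,6)R 5/6 · (4,7)R 4/4
Row 5: (5,3)B 2/2 · (5,5)R 2/2 · (5,7)R 4/4
Row 6: (6,1)R 2/2 · (6,3)B 1/4 · (6,6)R 5/5 · (6,7)R 4/4
Row 7: (7,1)R 2/2 · (7,2)R 3/4 · (7,3)R 2/3 · (7,4)R 1/2 · (7,6)R 3/3 · (7,7)R 3/3
The smallest same-type fraction is 1/4 at (6,3), which reduces to 1/4. Any threshold above that leaves this agent unsatisfied.

1/4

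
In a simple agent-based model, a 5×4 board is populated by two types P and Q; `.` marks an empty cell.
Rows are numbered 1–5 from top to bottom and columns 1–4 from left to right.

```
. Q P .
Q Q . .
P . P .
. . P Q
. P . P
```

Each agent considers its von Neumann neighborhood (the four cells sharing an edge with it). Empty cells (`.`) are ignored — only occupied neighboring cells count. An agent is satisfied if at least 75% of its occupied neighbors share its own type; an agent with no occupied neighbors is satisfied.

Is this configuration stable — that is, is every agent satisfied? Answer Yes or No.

(1,2)Q 1/2 unhappy
(1,3)P 0/1 unhappy
(2,1)Q 1/2 unhappy
(2,2)Q 2/2 ok
(3,1)P 0/1 unhappy
(3,3)P 1/1 ok
(4,3)P 1/2 unhappy
(4,4)Q 0/2 unhappy
(5,2)P 0/0 ok
(5,4)P 0/1 unhappy
For instance (1,2) has only 1/2 same-type neighbors, below 3/4.

No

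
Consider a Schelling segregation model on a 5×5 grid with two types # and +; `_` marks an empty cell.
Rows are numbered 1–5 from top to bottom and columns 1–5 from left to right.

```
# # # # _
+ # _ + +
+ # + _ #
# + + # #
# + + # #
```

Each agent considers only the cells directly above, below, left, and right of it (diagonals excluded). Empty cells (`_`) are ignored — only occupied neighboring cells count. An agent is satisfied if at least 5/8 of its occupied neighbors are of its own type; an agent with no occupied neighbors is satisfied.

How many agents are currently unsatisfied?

12

(1,1)# 1/2 unhappy
(1,2)# 3/3 ok
(1,3)# 2/2 ok
(1,4)# 1/2 unhappy
(2,1)+ 1/3 unhappy
(2,2)# 2/3 ok
(2,4)+ 1/2 unhappy
(2,5)+ 1/2 unhappy
(3,1)+ 1/3 unhappy
(3,2)# 1/4 unhappy
(3,3)+ 1/2 unhappy
(3,5)# 1/2 unhappy
(4,1)# 1/3 unhappy
(4,2)+ 2/4 unhappy
(4,3)+ 3/4 ok
(4,4)# 2/3 ok
(4,5)# 3/3 ok
(5,1)# 1/2 unhappy
(5,2)+ 2/3 ok
(5,3)+ 2/3 ok
(5,4)# 2/3 ok
(5,5)# 2/2 ok
Unsatisfied: (1,1), (1,4), (2,1), (2,4), (2,5), (3,1), (3,2), (3,3), (3,5), (4,1), (4,2), (5,1) — 12 in total.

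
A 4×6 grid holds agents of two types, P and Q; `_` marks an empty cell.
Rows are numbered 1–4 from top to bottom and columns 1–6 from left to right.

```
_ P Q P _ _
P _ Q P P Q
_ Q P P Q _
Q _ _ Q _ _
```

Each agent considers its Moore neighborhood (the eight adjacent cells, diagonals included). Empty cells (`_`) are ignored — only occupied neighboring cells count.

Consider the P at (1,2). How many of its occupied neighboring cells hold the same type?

Occupied neighbors of (1,2): (1,3)=Q, (2,1)=P, (2,3)=Q.
Same type (P): 1 of 3.

1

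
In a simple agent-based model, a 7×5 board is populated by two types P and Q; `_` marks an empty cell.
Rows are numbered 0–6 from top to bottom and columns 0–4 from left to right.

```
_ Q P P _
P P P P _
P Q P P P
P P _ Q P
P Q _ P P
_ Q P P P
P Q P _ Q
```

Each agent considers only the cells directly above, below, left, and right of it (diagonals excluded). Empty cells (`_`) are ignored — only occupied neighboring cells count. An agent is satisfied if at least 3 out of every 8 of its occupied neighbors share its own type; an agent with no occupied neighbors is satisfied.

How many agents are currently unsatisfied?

Row 0: (0,1)Q 0/2 unhappy · (0,2)P 2/3 ok · (0,3)P 2/2 ok
Row 1: (1,0)P 2/2 ok · (1,1)P 2/4 ok · (1,2)P 4/4 ok · (1,3)P 3/3 ok
Row 2: (2,0)P 2/3 ok · (2,1)Q 0/4 unhappy · (2,2)P 2/3 ok · (2,3)P 3/4 ok · (2,4)P 2/2 ok
Row 3: (3,0)P 3/3 ok · (3,1)P 1/3 unhappy · (3,3)Q 0/3 unhappy · (3,4)P 2/3 ok
Row 4: (4,0)P 1/2 ok · (4,1)Q 1/3 unhappy · (4,3)P 2/3 ok · (4,4)P 3/3 ok
Row 5: (5,1)Q 2/3 ok · (5,2)P 2/3 ok · (5,3)P 3/3 ok · (5,4)P 2/3 ok
Row 6: (6,0)P 0/1 unhappy · (6,1)Q 1/3 unhappy · (6,2)P 1/2 ok · (6,4)Q 0/1 unhappy
Unsatisfied: (0,1), (2,1), (3,1), (3,3), (4,1), (6,0), (6,1), (6,4) — 8 in total.

8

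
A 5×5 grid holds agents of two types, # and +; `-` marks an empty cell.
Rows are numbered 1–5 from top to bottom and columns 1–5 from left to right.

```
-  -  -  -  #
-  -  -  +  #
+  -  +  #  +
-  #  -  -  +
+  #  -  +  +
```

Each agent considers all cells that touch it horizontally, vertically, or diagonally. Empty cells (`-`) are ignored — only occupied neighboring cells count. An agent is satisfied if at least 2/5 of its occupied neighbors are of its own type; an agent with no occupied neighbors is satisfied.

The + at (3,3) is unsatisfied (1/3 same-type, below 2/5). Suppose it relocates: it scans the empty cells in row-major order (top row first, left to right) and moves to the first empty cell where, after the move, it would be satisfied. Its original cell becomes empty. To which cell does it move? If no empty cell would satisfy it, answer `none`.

(1,1)

Vacating (3,3). Empty cells in order:
  (1,1): 0/0 same-type → satisfied — stop here.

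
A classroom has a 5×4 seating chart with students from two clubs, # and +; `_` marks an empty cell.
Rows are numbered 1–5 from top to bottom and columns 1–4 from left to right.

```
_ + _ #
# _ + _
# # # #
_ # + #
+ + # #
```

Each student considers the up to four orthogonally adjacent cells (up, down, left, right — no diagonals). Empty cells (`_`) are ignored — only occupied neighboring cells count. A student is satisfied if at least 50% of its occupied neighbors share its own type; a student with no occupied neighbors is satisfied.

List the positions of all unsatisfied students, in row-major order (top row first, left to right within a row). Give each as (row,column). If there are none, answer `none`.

Row 1: (1,2)+ 0/0 satisfied · (1,4)# 0/0 satisfied
Row 2: (2,1)# 1/1 satisfied · (2,3)+ 0/1 not
Row 3: (3,1)# 2/2 satisfied · (3,2)# 3/3 satisfied · (3,3)# 2/4 satisfied · (3,4)# 2/2 satisfied
Row 4: (4,2)# 1/3 not · (4,3)+ 0/4 not · (4,4)# 2/3 satisfied
Row 5: (5,1)+ 1/1 satisfied · (5,2)+ 1/3 not · (5,3)# 1/3 not · (5,4)# 2/2 satisfied

(2,3), (4,2), (4,3), (5,2), (5,3)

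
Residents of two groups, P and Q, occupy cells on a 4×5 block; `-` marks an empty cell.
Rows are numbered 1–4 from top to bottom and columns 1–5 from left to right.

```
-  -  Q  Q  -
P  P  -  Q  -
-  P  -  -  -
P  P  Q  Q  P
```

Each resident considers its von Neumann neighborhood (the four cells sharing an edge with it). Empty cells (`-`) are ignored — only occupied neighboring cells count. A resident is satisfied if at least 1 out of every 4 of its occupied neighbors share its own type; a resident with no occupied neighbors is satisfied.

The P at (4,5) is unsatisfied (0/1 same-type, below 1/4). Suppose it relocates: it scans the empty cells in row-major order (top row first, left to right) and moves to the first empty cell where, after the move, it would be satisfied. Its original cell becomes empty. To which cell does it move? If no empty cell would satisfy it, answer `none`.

Vacating (4,5). Empty cells in order:
  (1,1): 1/1 same-type → satisfied — stop here.

(1,1)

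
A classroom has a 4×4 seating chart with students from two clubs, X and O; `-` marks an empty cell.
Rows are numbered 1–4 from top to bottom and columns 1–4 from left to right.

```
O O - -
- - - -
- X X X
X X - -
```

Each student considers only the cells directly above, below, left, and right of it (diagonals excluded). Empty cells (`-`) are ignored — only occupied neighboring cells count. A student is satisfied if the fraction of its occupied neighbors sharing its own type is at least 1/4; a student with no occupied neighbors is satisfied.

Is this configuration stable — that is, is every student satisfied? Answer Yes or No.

Row 1: (1,1)O 1/1 satisfied · (1,2)O 1/1 satisfied
Row 3: (3,2)X 2/2 satisfied · (3,3)X 2/2 satisfied · (3,4)X 1/1 satisfied
Row 4: (4,1)X 1/1 satisfied · (4,2)X 2/2 satisfied
All meet the threshold, so the configuration is stable.

Yes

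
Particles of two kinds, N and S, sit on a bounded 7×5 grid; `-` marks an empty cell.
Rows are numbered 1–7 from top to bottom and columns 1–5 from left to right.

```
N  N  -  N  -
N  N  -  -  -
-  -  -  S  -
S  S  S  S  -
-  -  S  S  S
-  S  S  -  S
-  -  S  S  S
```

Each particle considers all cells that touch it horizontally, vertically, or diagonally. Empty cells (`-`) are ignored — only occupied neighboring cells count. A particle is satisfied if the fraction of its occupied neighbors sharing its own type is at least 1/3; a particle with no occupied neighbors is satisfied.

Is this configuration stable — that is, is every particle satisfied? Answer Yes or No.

(1,1)N 3/3 satisfied
(1,2)N 3/3 satisfied
(1,4)N 0/0 satisfied
(2,1)N 3/3 satisfied
(2,2)N 3/3 satisfied
(3,4)S 2/2 satisfied
(4,1)S 1/1 satisfied
(4,2)S 3/3 satisfied
(4,3)S 5/5 satisfied
(4,4)S 5/5 satisfied
(5,3)S 6/6 satisfied
(5,4)S 6/6 satisfied
(5,5)S 3/3 satisfied
(6,2)S 3/3 satisfied
(6,3)S 5/5 satisfied
(6,5)S 4/4 satisfied
(7,3)S 3/3 satisfied
(7,4)S 4/4 satisfied
(7,5)S 2/2 satisfied
All meet the threshold, so the configuration is stable.

Yes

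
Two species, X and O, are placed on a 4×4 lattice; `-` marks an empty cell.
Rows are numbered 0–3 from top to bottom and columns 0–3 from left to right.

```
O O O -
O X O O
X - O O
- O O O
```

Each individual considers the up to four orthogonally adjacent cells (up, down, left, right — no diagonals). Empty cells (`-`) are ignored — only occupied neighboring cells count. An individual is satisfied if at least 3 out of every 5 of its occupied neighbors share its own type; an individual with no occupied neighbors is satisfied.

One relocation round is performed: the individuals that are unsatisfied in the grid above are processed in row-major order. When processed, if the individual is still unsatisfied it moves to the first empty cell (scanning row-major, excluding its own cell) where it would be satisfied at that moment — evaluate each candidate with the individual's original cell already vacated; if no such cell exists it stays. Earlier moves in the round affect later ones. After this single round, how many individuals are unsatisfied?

Initially unsatisfied (in order): (1,0), (1,1), (2,0).
  (1,0) → (0,3).
  (1,1): no empty cell satisfies it; stays.
  (2,0): now satisfied by earlier moves; stays.
Resulting grid:
O O O O
- X O O
X - O O
- O O O
Unsatisfied now: (1,1).

1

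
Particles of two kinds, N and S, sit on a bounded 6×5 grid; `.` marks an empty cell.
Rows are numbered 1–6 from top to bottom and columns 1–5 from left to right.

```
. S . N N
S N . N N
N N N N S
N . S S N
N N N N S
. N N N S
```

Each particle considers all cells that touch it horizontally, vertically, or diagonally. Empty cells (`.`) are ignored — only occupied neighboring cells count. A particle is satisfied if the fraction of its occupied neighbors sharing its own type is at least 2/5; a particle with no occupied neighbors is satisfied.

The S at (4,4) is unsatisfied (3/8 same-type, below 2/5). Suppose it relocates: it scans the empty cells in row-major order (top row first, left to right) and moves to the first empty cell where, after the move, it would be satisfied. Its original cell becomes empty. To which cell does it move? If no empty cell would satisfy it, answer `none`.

(1,1)

Vacating (4,4). Empty cells in order:
  (1,1): 2/3 same-type → satisfied — stop here.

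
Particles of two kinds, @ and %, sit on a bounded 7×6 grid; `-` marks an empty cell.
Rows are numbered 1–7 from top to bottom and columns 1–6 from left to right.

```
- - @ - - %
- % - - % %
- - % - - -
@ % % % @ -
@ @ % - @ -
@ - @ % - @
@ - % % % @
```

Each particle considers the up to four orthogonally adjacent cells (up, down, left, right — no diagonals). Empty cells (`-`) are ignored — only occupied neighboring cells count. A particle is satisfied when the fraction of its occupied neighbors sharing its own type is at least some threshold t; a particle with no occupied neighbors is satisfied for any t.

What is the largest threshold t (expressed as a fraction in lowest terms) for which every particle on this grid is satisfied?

Row 1: (1,3)@ — no occupied neighbors · (1,6)% 1/1
Row 2: (2,2)% — no occupied neighbors · (2,5)% 1/1 · (2,6)% 2/2
Row 3: (3,3)% 1/1
Row 4: (4,1)@ 1/2 · (4,2)% 1/3 · (4,3)% 4/4 · (4,4)% 1/2 · (4,5)@ 1/2
Row 5: (5,1)@ 3/3 · (5,2)@ 1/3 · (5,3)% 1/3 · (5,5)@ 1/1
Row 6: (6,1)@ 2/2 · (6,3)@ 0/3 · (6,4)% 1/2 · (6,6)@ 1/1
Row 7: (7,1)@ 1/1 · (7,3)% 1/2 · (7,4)% 3/3 · (7,5)% 1/2 · (7,6)@ 1/2
The smallest same-type fraction is 0/3 at (6,3), which reduces to 0/1. Any threshold above that leaves this particle unsatisfied.

0/1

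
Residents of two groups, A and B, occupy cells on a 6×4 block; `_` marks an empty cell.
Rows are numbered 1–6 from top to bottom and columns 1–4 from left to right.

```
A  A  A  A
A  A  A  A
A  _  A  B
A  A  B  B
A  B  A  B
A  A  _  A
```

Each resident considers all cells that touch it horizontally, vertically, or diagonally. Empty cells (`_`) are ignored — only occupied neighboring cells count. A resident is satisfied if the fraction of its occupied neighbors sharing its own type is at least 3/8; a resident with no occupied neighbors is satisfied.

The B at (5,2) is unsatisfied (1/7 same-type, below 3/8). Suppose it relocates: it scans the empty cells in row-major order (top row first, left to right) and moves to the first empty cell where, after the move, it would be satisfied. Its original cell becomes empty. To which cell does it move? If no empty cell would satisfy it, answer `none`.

Vacating (5,2). Empty cells in order:
  (3,2): 1/8 same-type → still unsatisfied.
  (6,3): 1/4 same-type → still unsatisfied.

none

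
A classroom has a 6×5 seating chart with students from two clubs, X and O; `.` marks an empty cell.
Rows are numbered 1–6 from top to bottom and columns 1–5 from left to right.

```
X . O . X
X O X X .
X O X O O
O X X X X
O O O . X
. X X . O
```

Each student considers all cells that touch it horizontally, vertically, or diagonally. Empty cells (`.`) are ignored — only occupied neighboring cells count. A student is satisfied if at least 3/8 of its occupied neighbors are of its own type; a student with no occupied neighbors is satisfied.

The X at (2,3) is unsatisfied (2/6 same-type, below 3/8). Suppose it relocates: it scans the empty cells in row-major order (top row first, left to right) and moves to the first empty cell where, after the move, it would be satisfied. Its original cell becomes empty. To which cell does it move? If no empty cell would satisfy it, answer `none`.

(1,2)

Vacating (2,3). Empty cells in order:
  (1,2): 2/4 same-type → satisfied — stop here.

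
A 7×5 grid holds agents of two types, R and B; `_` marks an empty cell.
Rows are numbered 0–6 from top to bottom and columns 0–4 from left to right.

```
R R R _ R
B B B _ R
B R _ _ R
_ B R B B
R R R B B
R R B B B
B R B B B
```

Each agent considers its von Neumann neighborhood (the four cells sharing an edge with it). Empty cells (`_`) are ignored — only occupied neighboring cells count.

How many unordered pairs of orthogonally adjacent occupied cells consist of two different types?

Scan each occupied cell's neighbors to the right and below so each pair is counted once.
Row 0: R(0,0)–R(0,1)= R(0,0)–B(1,0)≠ R(0,1)–R(0,2)= R(0,1)–B(1,1)≠ R(0,2)–B(1,2)≠ R(0,4)–R(1,4)=  → 3/6 unlike.
Row 1: B(1,0)–B(1,1)= B(1,0)–B(2,0)= B(1,1)–B(1,2)= B(1,1)–R(2,1)≠ R(1,4)–R(2,4)=  → 1/5 unlike.
Row 2: B(2,0)–R(2,1)≠ R(2,1)–B(3,1)≠ R(2,4)–B(3,4)≠  → 3/3 unlike.
Row 3: B(3,1)–R(3,2)≠ B(3,1)–R(4,1)≠ R(3,2)–B(3,3)≠ R(3,2)–R(4,2)= B(3,3)–B(3,4)= B(3,3)–B(4,3)= B(3,4)–B(4,4)=  → 3/7 unlike.
Row 4: R(4,0)–R(4,1)= R(4,0)–R(5,0)= R(4,1)–R(4,2)= R(4,1)–R(5,1)= R(4,2)–B(4,3)≠ R(4,2)–B(5,2)≠ B(4,3)–B(4,4)= B(4,3)–B(5,3)= B(4,4)–B(5,4)=  → 2/9 unlike.
Row 5: R(5,0)–R(5,1)= R(5,0)–B(6,0)≠ R(5,1)–B(5,2)≠ R(5,1)–R(6,1)= B(5,2)–B(5,3)= B(5,2)–B(6,2)= B(5,3)–B(5,4)= B(5,3)–B(6,3)= B(5,4)–B(6,4)=  → 2/9 unlike.
Row 6: B(6,0)–R(6,1)≠ R(6,1)–B(6,2)≠ B(6,2)–B(6,3)= B(6,3)–B(6,4)=  → 2/4 unlike.
Total adjacent occupied pairs: 43; unlike-type pairs: 16.

16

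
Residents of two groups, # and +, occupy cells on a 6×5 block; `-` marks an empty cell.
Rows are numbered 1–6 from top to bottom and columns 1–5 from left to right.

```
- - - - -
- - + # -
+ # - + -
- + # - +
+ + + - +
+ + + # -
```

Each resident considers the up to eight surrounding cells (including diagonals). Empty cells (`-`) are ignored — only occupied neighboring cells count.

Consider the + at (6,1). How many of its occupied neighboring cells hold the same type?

3

Occupied neighbors of (6,1): (5,1)=+, (5,2)=+, (6,2)=+.
Same type (+): 3 of 3.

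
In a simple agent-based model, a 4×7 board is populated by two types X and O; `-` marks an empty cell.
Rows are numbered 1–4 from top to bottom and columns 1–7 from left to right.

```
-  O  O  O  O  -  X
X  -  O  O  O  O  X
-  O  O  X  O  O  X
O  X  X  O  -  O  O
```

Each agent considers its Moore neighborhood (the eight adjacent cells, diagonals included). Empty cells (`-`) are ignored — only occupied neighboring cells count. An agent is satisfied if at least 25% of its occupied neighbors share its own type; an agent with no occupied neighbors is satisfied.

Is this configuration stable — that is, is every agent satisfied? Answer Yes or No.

No

(1,2)O 2/3 ✓
(1,3)O 4/4 ✓
(1,4)O 5/5 ✓
(1,5)O 4/4 ✓
(1,7)X 1/2 ✓
(2,1)X 0/2 ✗
(2,3)O 6/7 ✓
(2,4)O 7/8 ✓
(2,5)O 6/7 ✓
(2,6)O 4/7 ✓
(2,7)X 2/4 ✓
(3,2)O 3/6 ✓
(3,3)O 4/7 ✓
(3,4)X 1/7 ✗
(3,5)O 6/7 ✓
(3,6)O 5/7 ✓
(3,7)X 1/5 ✗
(4,1)O 1/2 ✓
(4,2)X 1/4 ✓
(4,3)X 2/5 ✓
(4,4)O 2/4 ✓
(4,6)O 3/4 ✓
(4,7)O 2/3 ✓
For instance (2,1) has only 0/2 same-type neighbors, below 1/4.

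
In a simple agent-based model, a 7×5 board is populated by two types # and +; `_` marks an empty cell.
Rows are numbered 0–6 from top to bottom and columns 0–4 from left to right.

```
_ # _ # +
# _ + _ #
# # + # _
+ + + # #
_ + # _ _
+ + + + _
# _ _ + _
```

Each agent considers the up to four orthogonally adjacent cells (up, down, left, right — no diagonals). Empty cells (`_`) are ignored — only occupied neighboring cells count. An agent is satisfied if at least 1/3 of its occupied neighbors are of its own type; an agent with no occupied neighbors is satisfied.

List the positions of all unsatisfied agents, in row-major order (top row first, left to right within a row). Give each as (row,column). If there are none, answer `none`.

(0,1)# 0/0 satisfied
(0,3)# 0/1 not
(0,4)+ 0/2 not
(1,0)# 1/1 satisfied
(1,2)+ 1/1 satisfied
(1,4)# 0/1 not
(2,0)# 2/3 satisfied
(2,1)# 1/3 satisfied
(2,2)+ 2/4 satisfied
(2,3)# 1/2 satisfied
(3,0)+ 1/2 satisfied
(3,1)+ 3/4 satisfied
(3,2)+ 2/4 satisfied
(3,3)# 2/3 satisfied
(3,4)# 1/1 satisfied
(4,1)+ 2/3 satisfied
(4,2)# 0/3 not
(5,0)+ 1/2 satisfied
(5,1)+ 3/3 satisfied
(5,2)+ 2/3 satisfied
(5,3)+ 2/2 satisfied
(6,0)# 0/1 not
(6,3)+ 1/1 satisfied

(0,3), (0,4), (1,4), (4,2), (6,0)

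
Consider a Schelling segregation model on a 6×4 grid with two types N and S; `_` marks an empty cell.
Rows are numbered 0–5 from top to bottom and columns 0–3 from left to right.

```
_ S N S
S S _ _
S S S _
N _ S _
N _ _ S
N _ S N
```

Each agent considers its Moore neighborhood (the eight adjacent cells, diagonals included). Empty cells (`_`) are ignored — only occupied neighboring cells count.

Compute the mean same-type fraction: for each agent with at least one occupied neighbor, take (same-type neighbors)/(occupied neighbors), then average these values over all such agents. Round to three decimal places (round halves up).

(0,1)S 2/3
(0,2)N 0/3
(0,3)S 0/1
(1,0)S 4/4
(1,1)S 5/6
(2,0)S 3/4
(2,1)S 5/6
(2,2)S 3/3
(3,0)N 1/3
(3,2)S 3/3
(4,0)N 2/2
(4,3)S 2/3
(5,0)N 1/1
(5,2)S 1/2
(5,3)N 0/2
Sum over 15 agents: 2/3 + 0/3 + 0/1 + 4/4 + 5/6 + 3/4 + 5/6 + 3/3 + 1/3 + 3/3 + 2/2 + 2/3 + 1/1 + 1/2 + 0/2 = 115/12; mean = 115/12 ÷ 15 = 23/36 = 0.638888… → 0.639.

0.639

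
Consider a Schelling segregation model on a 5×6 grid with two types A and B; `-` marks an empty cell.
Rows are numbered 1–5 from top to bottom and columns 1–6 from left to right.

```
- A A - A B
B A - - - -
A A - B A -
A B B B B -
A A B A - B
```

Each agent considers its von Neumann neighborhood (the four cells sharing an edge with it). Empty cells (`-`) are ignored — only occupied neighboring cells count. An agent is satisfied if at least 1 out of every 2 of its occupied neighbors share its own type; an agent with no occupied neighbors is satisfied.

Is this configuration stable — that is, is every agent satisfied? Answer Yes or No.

(1,2)A 2/2 ok
(1,3)A 1/1 ok
(1,5)A 0/1 unhappy
(1,6)B 0/1 unhappy
(2,1)B 0/2 unhappy
(2,2)A 2/3 ok
(3,1)A 2/3 ok
(3,2)A 2/3 ok
(3,4)B 1/2 ok
(3,5)A 0/2 unhappy
(4,1)A 2/3 ok
(4,2)B 1/4 unhappy
(4,3)B 3/3 ok
(4,4)B 3/4 ok
(4,5)B 1/2 ok
(5,1)A 2/2 ok
(5,2)A 1/3 unhappy
(5,3)B 1/3 unhappy
(5,4)A 0/2 unhappy
(5,6)B 0/0 ok
For instance (1,5) has only 0/1 same-type neighbors, below 1/2.

No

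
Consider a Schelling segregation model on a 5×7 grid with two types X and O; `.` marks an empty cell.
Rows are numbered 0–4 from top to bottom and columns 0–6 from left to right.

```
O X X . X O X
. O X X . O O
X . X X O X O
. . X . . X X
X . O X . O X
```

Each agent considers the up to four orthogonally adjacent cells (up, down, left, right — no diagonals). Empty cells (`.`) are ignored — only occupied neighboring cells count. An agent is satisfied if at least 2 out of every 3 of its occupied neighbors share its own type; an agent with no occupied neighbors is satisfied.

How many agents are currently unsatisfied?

(0,0)O 0/1 ✗
(0,1)X 1/3 ✗
(0,2)X 2/2 ✓
(0,4)X 0/1 ✗
(0,5)O 1/3 ✗
(0,6)X 0/2 ✗
(1,1)O 0/2 ✗
(1,2)X 3/4 ✓
(1,3)X 2/2 ✓
(1,5)O 2/3 ✓
(1,6)O 2/3 ✓
(2,0)X 0/0 ✓
(2,2)X 3/3 ✓
(2,3)X 2/3 ✓
(2,4)O 0/2 ✗
(2,5)X 1/4 ✗
(2,6)O 1/3 ✗
(3,2)X 1/2 ✗
(3,5)X 2/3 ✓
(3,6)X 2/3 ✓
(4,0)X 0/0 ✓
(4,2)O 0/2 ✗
(4,3)X 0/1 ✗
(4,5)O 0/2 ✗
(4,6)X 1/2 ✗
Unsatisfied: (0,0), (0,1), (0,4), (0,5), (0,6), (1,1), (2,4), (2,5), (2,6), (3,2), (4,2), (4,3), (4,5), (4,6) — 14 in total.

14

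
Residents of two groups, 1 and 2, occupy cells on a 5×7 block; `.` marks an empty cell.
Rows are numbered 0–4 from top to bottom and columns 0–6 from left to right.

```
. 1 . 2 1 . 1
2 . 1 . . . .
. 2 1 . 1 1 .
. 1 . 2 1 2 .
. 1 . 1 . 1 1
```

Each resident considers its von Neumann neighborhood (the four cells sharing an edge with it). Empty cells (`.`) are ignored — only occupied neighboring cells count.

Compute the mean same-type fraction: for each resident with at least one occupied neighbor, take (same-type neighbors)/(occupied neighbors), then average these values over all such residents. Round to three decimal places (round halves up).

Row 0: (0,1)1 — no occupied neighbors · (0,3)2 0/1 · (0,4)1 0/1 · (0,6)1 — no occupied neighbors
Row 1: (1,0)2 — no occupied neighbors · (1,2)1 1/1
Row 2: (2,1)2 0/2 · (2,2)1 1/2 · (2,4)1 2/2 · (2,5)1 1/2
Row 3: (3,1)1 1/2 · (3,3)2 0/2 · (3,4)1 1/3 · (3,5)2 0/3
Row 4: (4,1)1 1/1 · (4,3)1 0/1 · (4,5)1 1/2 · (4,6)1 1/1
Sum over 15 residents: 0/1 + 0/1 + 1/1 + 0/2 + 1/2 + 2/2 + 1/2 + 1/2 + 0/2 + 1/3 + 0/3 + 1/1 + 0/1 + 1/2 + 1/1 = 19/3; mean = 19/3 ÷ 15 = 19/45 = 0.422222… → 0.422.

0.422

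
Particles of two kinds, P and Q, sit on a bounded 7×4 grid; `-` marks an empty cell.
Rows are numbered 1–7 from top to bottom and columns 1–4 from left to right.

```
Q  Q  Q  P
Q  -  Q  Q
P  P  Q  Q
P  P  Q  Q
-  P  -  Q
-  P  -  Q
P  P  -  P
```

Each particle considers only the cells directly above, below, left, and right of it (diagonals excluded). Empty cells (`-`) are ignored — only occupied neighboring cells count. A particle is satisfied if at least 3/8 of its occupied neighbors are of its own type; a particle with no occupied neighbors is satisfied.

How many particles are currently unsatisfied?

2

(1,1)Q 2/2 satisfied
(1,2)Q 2/2 satisfied
(1,3)Q 2/3 satisfied
(1,4)P 0/2 not
(2,1)Q 1/2 satisfied
(2,3)Q 3/3 satisfied
(2,4)Q 2/3 satisfied
(3,1)P 2/3 satisfied
(3,2)P 2/3 satisfied
(3,3)Q 3/4 satisfied
(3,4)Q 3/3 satisfied
(4,1)P 2/2 satisfied
(4,2)P 3/4 satisfied
(4,3)Q 2/3 satisfied
(4,4)Q 3/3 satisfied
(5,2)P 2/2 satisfied
(5,4)Q 2/2 satisfied
(6,2)P 2/2 satisfied
(6,4)Q 1/2 satisfied
(7,1)P 1/1 satisfied
(7,2)P 2/2 satisfied
(7,4)P 0/1 not
Unsatisfied: (1,4), (7,4) — 2 in total.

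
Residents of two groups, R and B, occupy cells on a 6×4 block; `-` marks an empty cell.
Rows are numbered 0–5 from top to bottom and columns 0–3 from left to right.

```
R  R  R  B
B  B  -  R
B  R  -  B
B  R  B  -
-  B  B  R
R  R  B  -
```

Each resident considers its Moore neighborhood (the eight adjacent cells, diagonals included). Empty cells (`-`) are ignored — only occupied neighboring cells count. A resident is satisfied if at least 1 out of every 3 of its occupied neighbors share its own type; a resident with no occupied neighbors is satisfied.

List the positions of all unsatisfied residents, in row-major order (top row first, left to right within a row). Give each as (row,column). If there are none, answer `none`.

(0,3), (2,1), (3,1), (4,3), (5,1)

(0,0)R 1/3 ✓
(0,1)R 2/4 ✓
(0,2)R 2/4 ✓
(0,3)B 0/2 ✗
(1,0)B 2/5 ✓
(1,1)B 2/6 ✓
(1,3)R 1/3 ✓
(2,0)B 3/5 ✓
(2,1)R 1/6 ✗
(2,3)B 1/2 ✓
(3,0)B 2/4 ✓
(3,1)R 1/6 ✗
(3,2)B 3/6 ✓
(4,1)B 4/7 ✓
(4,2)B 3/6 ✓
(4,3)R 0/3 ✗
(5,0)R 1/2 ✓
(5,1)R 1/4 ✗
(5,2)B 2/4 ✓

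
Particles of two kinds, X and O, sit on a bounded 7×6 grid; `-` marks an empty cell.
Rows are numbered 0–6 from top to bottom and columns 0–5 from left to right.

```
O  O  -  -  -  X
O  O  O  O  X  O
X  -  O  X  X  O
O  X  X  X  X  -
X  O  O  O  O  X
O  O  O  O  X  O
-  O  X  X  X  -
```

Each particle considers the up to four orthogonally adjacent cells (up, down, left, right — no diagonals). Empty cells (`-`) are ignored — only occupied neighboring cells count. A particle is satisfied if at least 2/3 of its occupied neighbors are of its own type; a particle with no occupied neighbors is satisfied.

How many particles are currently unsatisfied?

21

(0,0)O 2/2 ok
(0,1)O 2/2 ok
(0,5)X 0/1 unhappy
(1,0)O 2/3 ok
(1,1)O 3/3 ok
(1,2)O 3/3 ok
(1,3)O 1/3 unhappy
(1,4)X 1/3 unhappy
(1,5)O 1/3 unhappy
(2,0)X 0/2 unhappy
(2,2)O 1/3 unhappy
(2,3)X 2/4 unhappy
(2,4)X 3/4 ok
(2,5)O 1/2 unhappy
(3,0)O 0/3 unhappy
(3,1)X 1/3 unhappy
(3,2)X 2/4 unhappy
(3,3)X 3/4 ok
(3,4)X 2/3 ok
(4,0)X 0/3 unhappy
(4,1)O 2/4 unhappy
(4,2)O 3/4 ok
(4,3)O 3/4 ok
(4,4)O 1/4 unhappy
(4,5)X 0/2 unhappy
(5,0)O 1/2 unhappy
(5,1)O 4/4 ok
(5,2)O 3/4 ok
(5,3)O 2/4 unhappy
(5,4)X 1/4 unhappy
(5,5)O 0/2 unhappy
(6,1)O 1/2 unhappy
(6,2)X 1/3 unhappy
(6,3)X 2/3 ok
(6,4)X 2/2 ok
Unsatisfied: (0,5), (1,3), (1,4), (1,5), (2,0), (2,2), (2,3), (2,5), (3,0), (3,1), (3,2), (4,0), (4,1), (4,4), (4,5), (5,0), (5,3), (5,4), (5,5), (6,1), (6,2) — 21 in total.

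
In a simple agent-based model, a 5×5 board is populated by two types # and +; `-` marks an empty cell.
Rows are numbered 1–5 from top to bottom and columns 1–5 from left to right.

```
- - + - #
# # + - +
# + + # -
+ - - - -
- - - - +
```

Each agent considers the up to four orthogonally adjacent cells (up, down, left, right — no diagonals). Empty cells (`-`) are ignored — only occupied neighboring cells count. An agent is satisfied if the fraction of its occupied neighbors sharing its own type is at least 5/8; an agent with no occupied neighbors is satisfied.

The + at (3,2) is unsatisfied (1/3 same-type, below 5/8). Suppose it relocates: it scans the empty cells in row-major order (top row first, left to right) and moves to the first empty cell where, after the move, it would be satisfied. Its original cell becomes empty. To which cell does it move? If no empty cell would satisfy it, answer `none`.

(2,4)

Vacating (3,2). Empty cells in order:
  (1,1): 0/1 same-type → still unsatisfied.
  (1,2): 1/2 same-type → still unsatisfied.
  (1,4): 1/2 same-type → still unsatisfied.
  (2,4): 2/3 same-type → satisfied — stop here.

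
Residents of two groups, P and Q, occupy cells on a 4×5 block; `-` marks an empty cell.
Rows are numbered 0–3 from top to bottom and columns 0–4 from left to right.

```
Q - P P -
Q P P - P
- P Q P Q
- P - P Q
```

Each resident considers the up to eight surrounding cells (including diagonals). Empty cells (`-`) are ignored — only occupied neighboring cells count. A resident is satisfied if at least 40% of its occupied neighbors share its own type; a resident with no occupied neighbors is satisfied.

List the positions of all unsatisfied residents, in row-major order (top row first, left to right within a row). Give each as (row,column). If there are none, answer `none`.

Row 0: (0,0)Q 1/2 ✓ · (0,2)P 3/3 ✓ · (0,3)P 3/3 ✓
Row 1: (1,0)Q 1/3 ✗ · (1,1)P 3/6 ✓ · (1,2)P 5/6 ✓ · (1,4)P 2/3 ✓
Row 2: (2,1)P 3/5 ✓ · (2,2)Q 0/6 ✗ · (2,3)P 3/6 ✓ · (2,4)Q 1/4 ✗
Row 3: (3,1)P 1/2 ✓ · (3,3)P 1/4 ✗ · (3,4)Q 1/3 ✗

(1,0), (2,2), (2,4), (3,3), (3,4)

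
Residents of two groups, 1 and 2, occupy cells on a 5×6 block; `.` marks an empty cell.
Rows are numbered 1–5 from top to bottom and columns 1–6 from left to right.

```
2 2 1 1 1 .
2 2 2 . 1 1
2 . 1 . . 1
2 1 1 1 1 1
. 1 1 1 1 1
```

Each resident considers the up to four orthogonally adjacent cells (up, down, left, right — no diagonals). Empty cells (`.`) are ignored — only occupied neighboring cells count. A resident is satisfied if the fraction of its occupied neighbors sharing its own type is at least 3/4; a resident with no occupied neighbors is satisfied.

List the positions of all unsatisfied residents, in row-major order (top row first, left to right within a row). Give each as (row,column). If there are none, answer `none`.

Row 1: (1,1)2 2/2 satisfied · (1,2)2 2/3 not · (1,3)1 1/3 not · (1,4)1 2/2 satisfied · (1,5)1 2/2 satisfied
Row 2: (2,1)2 3/3 satisfied · (2,2)2 3/3 satisfied · (2,3)2 1/3 not · (2,5)1 2/2 satisfied · (2,6)1 2/2 satisfied
Row 3: (3,1)2 2/2 satisfied · (3,3)1 1/2 not · (3,6)1 2/2 satisfied
Row 4: (4,1)2 1/2 not · (4,2)1 2/3 not · (4,3)1 4/4 satisfied · (4,4)1 3/3 satisfied · (4,5)1 3/3 satisfied · (4,6)1 3/3 satisfied
Row 5: (5,2)1 2/2 satisfied · (5,3)1 3/3 satisfied · (5,4)1 3/3 satisfied · (5,5)1 3/3 satisfied · (5,6)1 2/2 satisfied

(1,2), (1,3), (2,3), (3,3), (4,1), (4,2)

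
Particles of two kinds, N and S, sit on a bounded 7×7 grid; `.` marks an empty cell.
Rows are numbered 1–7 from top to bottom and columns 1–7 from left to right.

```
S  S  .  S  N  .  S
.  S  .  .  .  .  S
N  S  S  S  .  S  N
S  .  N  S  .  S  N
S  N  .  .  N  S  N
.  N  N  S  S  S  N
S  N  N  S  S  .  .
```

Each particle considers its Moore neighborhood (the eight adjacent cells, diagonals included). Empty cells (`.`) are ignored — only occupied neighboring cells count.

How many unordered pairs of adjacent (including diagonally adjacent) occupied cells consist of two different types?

Scan each occupied cell's neighbors to the right and below (and the two forward diagonals) so each pair is counted once.
From row 1: 1 unlike of 5 pairs (running 1/5).
From row 2: 2 unlike of 5 pairs (running 3/10).
From row 3: 8 unlike of 15 pairs (running 11/25).
From row 4: 7 unlike of 11 pairs (running 18/36).
From row 5: 9 unlike of 14 pairs (running 27/50).
From row 6: 5 unlike of 17 pairs (running 32/67).
From row 7: 2 unlike of 4 pairs (running 34/71).
Total adjacent occupied pairs: 71; unlike-type pairs: 34.

34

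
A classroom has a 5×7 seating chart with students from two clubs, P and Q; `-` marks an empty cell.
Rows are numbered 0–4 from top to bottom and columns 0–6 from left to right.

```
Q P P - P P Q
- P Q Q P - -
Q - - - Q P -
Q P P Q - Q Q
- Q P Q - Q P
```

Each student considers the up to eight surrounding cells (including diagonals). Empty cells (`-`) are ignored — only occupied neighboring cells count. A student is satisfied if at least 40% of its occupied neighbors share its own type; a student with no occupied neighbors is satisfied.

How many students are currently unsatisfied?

8

Row 0: (0,0)Q 0/2 unhappy · (0,1)P 2/4 ok · (0,2)P 2/4 ok · (0,4)P 2/3 ok · (0,5)P 2/3 ok · (0,6)Q 0/1 unhappy
Row 1: (1,1)P 2/5 ok · (1,2)Q 1/4 unhappy · (1,3)Q 2/5 ok · (1,4)P 3/5 ok
Row 2: (2,0)Q 1/3 unhappy · (2,4)Q 3/5 ok · (2,5)P 1/4 unhappy
Row 3: (3,0)Q 2/3 ok · (3,1)P 2/5 ok · (3,2)P 2/5 ok · (3,3)Q 2/4 ok · (3,5)Q 3/5 ok · (3,6)Q 2/4 ok
Row 4: (4,1)Q 1/4 unhappy · (4,2)P 2/5 ok · (4,3)Q 1/3 unhappy · (4,5)Q 2/3 ok · (4,6)P 0/3 unhappy
Unsatisfied: (0,0), (0,6), (1,2), (2,0), (2,5), (4,1), (4,3), (4,6) — 8 in total.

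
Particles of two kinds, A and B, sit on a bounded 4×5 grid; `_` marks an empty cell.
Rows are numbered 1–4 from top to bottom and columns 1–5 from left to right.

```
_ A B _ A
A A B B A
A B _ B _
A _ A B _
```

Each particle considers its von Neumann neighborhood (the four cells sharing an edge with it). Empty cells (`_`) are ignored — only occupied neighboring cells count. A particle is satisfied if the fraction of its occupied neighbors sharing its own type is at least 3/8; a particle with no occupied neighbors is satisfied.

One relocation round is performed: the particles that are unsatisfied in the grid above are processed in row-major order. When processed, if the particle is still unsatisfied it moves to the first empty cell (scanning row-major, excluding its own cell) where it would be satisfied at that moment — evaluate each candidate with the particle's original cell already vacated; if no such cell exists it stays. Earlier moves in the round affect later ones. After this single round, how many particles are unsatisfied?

Initially unsatisfied (in order): (3,2), (4,3).
  (3,2) → (1,4).
  (4,3) → (1,1).
Resulting grid:
A A B B A
A A B B A
A _ _ B _
A _ _ B _
All satisfied now.

0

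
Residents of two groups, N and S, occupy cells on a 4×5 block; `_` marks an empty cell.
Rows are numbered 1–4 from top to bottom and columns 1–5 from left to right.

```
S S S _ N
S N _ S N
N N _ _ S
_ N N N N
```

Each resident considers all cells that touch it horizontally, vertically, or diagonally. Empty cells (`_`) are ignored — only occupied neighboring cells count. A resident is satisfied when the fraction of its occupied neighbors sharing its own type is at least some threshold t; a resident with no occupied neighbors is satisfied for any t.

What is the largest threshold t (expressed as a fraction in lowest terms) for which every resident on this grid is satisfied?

1/4

(1,1)S 2/3
(1,2)S 3/4
(1,3)S 2/3
(1,5)N 1/2
(2,1)S 2/5
(2,2)N 2/6
(2,4)S 2/4
(2,5)N 1/3
(3,1)N 3/4
(3,2)N 4/5
(3,5)S 1/4
(4,2)N 3/3
(4,3)N 3/3
(4,4)N 2/3
(4,5)N 1/2
The smallest same-type fraction is 1/4 at (3,5), which reduces to 1/4. Any threshold above that leaves this resident unsatisfied.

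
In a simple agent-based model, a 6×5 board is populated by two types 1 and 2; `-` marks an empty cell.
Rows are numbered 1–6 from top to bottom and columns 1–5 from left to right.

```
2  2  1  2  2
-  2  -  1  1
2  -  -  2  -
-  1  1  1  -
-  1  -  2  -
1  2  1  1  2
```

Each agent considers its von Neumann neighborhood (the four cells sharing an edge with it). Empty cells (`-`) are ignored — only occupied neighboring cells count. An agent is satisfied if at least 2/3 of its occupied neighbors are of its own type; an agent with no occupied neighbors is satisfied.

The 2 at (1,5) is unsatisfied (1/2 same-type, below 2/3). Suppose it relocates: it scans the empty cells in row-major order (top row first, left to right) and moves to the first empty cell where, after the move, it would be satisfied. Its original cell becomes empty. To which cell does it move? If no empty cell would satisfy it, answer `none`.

(2,1)

Vacating (1,5). Empty cells in order:
  (2,1): 3/3 same-type → satisfied — stop here.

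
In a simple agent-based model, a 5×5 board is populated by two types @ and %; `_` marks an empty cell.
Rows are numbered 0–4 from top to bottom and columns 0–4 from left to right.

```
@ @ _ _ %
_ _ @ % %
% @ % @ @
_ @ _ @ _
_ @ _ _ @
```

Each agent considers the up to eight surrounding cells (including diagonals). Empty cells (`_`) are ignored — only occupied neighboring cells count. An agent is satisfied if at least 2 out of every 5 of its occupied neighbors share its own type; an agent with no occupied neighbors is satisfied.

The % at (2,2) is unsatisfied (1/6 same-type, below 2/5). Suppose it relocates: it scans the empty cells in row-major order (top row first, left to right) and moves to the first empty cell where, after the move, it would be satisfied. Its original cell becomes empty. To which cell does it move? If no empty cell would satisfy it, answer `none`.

(0,3)

Vacating (2,2). Empty cells in order:
  (0,2): 1/3 same-type → still unsatisfied.
  (0,3): 3/4 same-type → satisfied — stop here.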